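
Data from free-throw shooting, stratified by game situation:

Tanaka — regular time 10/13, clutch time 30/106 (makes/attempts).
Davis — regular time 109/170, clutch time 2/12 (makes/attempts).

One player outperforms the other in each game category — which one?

Regular time: Tanaka 10/13 = 76.9%, Davis 109/170 = 64.1% → Tanaka
Clutch time: Tanaka 30/106 = 28.3%, Davis 2/12 = 16.7% → Tanaka
Tanaka has the higher rate in both groups.

Tanaka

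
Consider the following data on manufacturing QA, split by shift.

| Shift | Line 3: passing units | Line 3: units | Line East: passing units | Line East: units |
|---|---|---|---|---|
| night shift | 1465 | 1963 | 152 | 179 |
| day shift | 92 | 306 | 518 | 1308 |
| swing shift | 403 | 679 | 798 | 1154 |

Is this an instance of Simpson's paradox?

Yes

Night shift: Line 3 1465/1963 = 74.6%, Line East 152/179 = 84.9% → Line East
Day shift: Line 3 92/306 = 30.1%, Line East 518/1308 = 39.6% → Line East
Swing shift: Line 3 403/679 = 59.4%, Line East 798/1154 = 69.2% → Line East
Overall: Line 3 1960/2948 = 66.5%, Line East 1468/2641 = 55.6% → Line 3
Line East wins each shift group but Line 3 wins overall — the comparison reverses. Line East's units skew toward day shift, which has a lower base rate.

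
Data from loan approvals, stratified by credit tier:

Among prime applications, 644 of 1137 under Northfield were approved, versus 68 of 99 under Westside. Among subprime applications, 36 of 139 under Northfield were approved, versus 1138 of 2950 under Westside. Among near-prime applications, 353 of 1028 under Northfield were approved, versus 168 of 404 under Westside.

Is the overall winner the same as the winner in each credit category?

No

Prime: Northfield 644/1137 = 56.6%, Westside 68/99 = 68.7% → Westside
Subprime: Northfield 36/139 = 25.9%, Westside 1138/2950 = 38.6% → Westside
Near-prime: Northfield 353/1028 = 34.3%, Westside 168/404 = 41.6% → Westside
Overall: Northfield 1033/2304 = 44.8%, Westside 1374/3453 = 39.8% → Northfield
Westside wins each credit group but Northfield wins overall — the comparison reverses. Westside's applications skew toward subprime, which has a lower base rate.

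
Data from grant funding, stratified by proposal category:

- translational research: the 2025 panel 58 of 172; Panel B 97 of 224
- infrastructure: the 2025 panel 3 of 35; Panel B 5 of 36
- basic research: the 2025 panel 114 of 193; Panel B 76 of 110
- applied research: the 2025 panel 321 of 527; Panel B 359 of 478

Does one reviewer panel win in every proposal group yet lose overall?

Translational research: the 2025 panel 58/172 = 33.7%, Panel B 97/224 = 43.3% → Panel B
Infrastructure: the 2025 panel 3/35 = 8.6%, Panel B 5/36 = 13.9% → Panel B
Basic research: the 2025 panel 114/193 = 59.1%, Panel B 76/110 = 69.1% → Panel B
Applied research: the 2025 panel 321/527 = 60.9%, Panel B 359/478 = 75.1% → Panel B
Overall: the 2025 panel 496/927 = 53.5%, Panel B 537/848 = 63.3% → Panel B
Panel B wins overall and in every proposal group — no reversal.

No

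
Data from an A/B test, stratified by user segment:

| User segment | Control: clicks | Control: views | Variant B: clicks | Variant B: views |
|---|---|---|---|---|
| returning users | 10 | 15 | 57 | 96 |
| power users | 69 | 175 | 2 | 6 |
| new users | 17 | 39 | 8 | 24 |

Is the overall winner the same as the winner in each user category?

Returning users: Control 10/15 = 66.7%, Variant B 57/96 = 59.4% → Control
Power users: Control 69/175 = 39.4%, Variant B 2/6 = 33.3% → Control
New users: Control 17/39 = 43.6%, Variant B 8/24 = 33.3% → Control
Overall: Control 96/229 = 41.9%, Variant B 67/126 = 53.2% → Variant B
Control wins each user group but Variant B wins overall — the comparison reverses. Control's views skew toward power users, which has a lower base rate.

No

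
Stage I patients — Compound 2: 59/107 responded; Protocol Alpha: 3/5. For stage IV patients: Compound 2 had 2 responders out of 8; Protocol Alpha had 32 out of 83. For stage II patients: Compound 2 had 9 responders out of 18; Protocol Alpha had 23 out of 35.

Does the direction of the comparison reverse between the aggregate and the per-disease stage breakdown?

Stage I: Compound 2 59/107 = 55.1%, Protocol Alpha 3/5 = 60.0% → Protocol Alpha
Stage IV: Compound 2 2/8 = 25.0%, Protocol Alpha 32/83 = 38.6% → Protocol Alpha
Stage II: Compound 2 9/18 = 50.0%, Protocol Alpha 23/35 = 65.7% → Protocol Alpha
Overall: Compound 2 70/133 = 52.6%, Protocol Alpha 58/123 = 47.2% → Compound 2
Protocol Alpha wins each disease group but Compound 2 wins overall — the comparison reverses. Protocol Alpha's patients skew toward stage IV, which has a lower base rate.

Yes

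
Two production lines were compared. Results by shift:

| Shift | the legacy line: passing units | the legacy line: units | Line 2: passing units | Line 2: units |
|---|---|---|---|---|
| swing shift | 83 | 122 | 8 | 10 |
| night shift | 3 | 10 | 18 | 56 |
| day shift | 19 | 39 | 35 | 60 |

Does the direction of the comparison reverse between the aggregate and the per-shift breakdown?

Swing shift: the legacy line 83/122 = 68.0%, Line 2 8/10 = 80.0% → Line 2
Night shift: the legacy line 3/10 = 30.0%, Line 2 18/56 = 32.1% → Line 2
Day shift: the legacy line 19/39 = 48.7%, Line 2 35/60 = 58.3% → Line 2
Overall: the legacy line 105/171 = 61.4%, Line 2 61/126 = 48.4% → the legacy line
Line 2 wins each shift group but the legacy line wins overall — the comparison reverses. Line 2's units skew toward night shift, which has a lower base rate.

Yes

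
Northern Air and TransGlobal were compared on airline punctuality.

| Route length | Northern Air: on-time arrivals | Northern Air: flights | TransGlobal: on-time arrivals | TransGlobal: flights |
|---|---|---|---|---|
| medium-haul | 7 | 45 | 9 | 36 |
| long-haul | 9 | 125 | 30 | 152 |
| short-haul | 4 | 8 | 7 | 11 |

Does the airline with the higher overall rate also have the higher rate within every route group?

Yes

Medium-haul: Northern Air 7/45 = 15.6%, TransGlobal 9/36 = 25.0% → TransGlobal
Long-haul: Northern Air 9/125 = 7.2%, TransGlobal 30/152 = 19.7% → TransGlobal
Short-haul: Northern Air 4/8 = 50.0%, TransGlobal 7/11 = 63.6% → TransGlobal
Overall: Northern Air 20/178 = 11.2%, TransGlobal 46/199 = 23.1% → TransGlobal
TransGlobal wins overall and in every route group — no reversal.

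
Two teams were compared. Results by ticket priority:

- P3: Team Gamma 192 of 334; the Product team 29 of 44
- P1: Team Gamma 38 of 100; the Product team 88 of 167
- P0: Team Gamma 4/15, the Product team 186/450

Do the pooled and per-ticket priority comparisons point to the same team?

No

P3: Team Gamma 192/334 = 57.5%, the Product team 29/44 = 65.9% → the Product team
P1: Team Gamma 38/100 = 38.0%, the Product team 88/167 = 52.7% → the Product team
P0: Team Gamma 4/15 = 26.7%, the Product team 186/450 = 41.3% → the Product team
Overall: Team Gamma 234/449 = 52.1%, the Product team 303/661 = 45.8% → Team Gamma
The Product team wins each ticket group but Team Gamma wins overall — the comparison reverses. The Product team's tickets skew toward P0, which has a lower base rate.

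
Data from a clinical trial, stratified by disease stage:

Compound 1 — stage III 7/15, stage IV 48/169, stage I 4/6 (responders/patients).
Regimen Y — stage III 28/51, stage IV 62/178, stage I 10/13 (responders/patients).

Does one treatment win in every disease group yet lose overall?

No

Stage III: Compound 1 7/15 = 46.7%, Regimen Y 28/51 = 54.9% → Regimen Y
Stage IV: Compound 1 48/169 = 28.4%, Regimen Y 62/178 = 34.8% → Regimen Y
Stage I: Compound 1 4/6 = 66.7%, Regimen Y 10/13 = 76.9% → Regimen Y
Overall: Compound 1 59/190 = 31.1%, Regimen Y 100/242 = 41.3% → Regimen Y
Regimen Y wins overall and in every disease group — no reversal.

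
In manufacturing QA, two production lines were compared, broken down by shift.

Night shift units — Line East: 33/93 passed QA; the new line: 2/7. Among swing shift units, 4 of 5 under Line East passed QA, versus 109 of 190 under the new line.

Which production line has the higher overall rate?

the new line

Night shift: Line East 33/93 = 35.5%, the new line 2/7 = 28.6% → Line East
Swing shift: Line East 4/5 = 80.0%, the new line 109/190 = 57.4% → Line East
Overall: Line East 37/98 = 37.8%, the new line 111/197 = 56.3% → the new line
(Line East wins every shift group but the new line wins overall — Line East's units skew toward the low-rate night shift group.)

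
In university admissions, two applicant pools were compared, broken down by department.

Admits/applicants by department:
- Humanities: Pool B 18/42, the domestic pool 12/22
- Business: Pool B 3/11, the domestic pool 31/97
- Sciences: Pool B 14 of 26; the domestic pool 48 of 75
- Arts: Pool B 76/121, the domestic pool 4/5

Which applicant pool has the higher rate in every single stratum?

the domestic pool

Humanities: Pool B 18/42 = 42.9%, the domestic pool 12/22 = 54.5% → the domestic pool
Business: Pool B 3/11 = 27.3%, the domestic pool 31/97 = 32.0% → the domestic pool
Sciences: Pool B 14/26 = 53.8%, the domestic pool 48/75 = 64.0% → the domestic pool
Arts: Pool B 76/121 = 62.8%, the domestic pool 4/5 = 80.0% → the domestic pool
The domestic pool has the higher rate in all 4 groups.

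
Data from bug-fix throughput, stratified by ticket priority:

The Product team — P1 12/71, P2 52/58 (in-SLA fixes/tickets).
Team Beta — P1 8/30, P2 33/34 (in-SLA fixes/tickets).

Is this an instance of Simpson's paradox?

No

P1: the Product team 12/71 = 16.9%, Team Beta 8/30 = 26.7% → Team Beta
P2: the Product team 52/58 = 89.7%, Team Beta 33/34 = 97.1% → Team Beta
Overall: the Product team 64/129 = 49.6%, Team Beta 41/64 = 64.1% → Team Beta
Team Beta wins overall and in every ticket group — no reversal.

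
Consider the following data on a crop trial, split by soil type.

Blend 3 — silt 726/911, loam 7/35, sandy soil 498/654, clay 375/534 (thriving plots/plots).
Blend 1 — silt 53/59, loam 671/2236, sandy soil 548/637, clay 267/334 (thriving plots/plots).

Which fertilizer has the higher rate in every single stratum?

Silt: Blend 3 726/911 = 79.7%, Blend 1 53/59 = 89.8% → Blend 1
Loam: Blend 3 7/35 = 20.0%, Blend 1 671/2236 = 30.0% → Blend 1
Sandy soil: Blend 3 498/654 = 76.1%, Blend 1 548/637 = 86.0% → Blend 1
Clay: Blend 3 375/534 = 70.2%, Blend 1 267/334 = 79.9% → Blend 1
Blend 1 has the higher rate in all 4 groups.

Blend 1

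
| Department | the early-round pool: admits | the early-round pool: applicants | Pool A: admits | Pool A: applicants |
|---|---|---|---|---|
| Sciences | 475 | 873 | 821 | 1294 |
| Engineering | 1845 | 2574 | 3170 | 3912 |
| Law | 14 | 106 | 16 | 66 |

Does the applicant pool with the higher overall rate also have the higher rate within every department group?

Sciences: the early-round pool 475/873 = 54.4%, Pool A 821/1294 = 63.4% → Pool A
Engineering: the early-round pool 1845/2574 = 71.7%, Pool A 3170/3912 = 81.0% → Pool A
Law: the early-round pool 14/106 = 13.2%, Pool A 16/66 = 24.2% → Pool A
Overall: the early-round pool 2334/3553 = 65.7%, Pool A 4007/5272 = 76.0% → Pool A
Pool A wins overall and in every department group — no reversal.

Yes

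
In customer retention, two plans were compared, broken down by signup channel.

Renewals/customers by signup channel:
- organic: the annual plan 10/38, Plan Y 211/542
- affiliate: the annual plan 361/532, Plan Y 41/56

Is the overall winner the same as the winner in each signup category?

Organic: the annual plan 10/38 = 26.3%, Plan Y 211/542 = 38.9% → Plan Y
Affiliate: the annual plan 361/532 = 67.9%, Plan Y 41/56 = 73.2% → Plan Y
Overall: the annual plan 371/570 = 65.1%, Plan Y 252/598 = 42.1% → the annual plan
Plan Y wins each signup group but the annual plan wins overall — the comparison reverses. Plan Y's customers skew toward organic, which has a lower base rate.

No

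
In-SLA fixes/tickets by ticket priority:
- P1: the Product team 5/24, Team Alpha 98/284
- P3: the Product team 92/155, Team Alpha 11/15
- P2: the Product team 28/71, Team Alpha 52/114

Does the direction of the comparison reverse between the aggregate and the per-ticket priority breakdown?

Yes

P1: the Product team 5/24 = 20.8%, Team Alpha 98/284 = 34.5% → Team Alpha
P3: the Product team 92/155 = 59.4%, Team Alpha 11/15 = 73.3% → Team Alpha
P2: the Product team 28/71 = 39.4%, Team Alpha 52/114 = 45.6% → Team Alpha
Overall: the Product team 125/250 = 50.0%, Team Alpha 161/413 = 39.0% → the Product team
Team Alpha wins each ticket group but the Product team wins overall — the comparison reverses. Team Alpha's tickets skew toward P1, which has a lower base rate.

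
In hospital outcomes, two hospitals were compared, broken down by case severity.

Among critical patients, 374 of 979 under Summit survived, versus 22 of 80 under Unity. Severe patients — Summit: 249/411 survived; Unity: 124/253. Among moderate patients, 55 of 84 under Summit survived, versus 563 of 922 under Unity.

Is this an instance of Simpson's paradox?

Yes

Critical: Summit 374/979 = 38.2%, Unity 22/80 = 27.5% → Summit
Severe: Summit 249/411 = 60.6%, Unity 124/253 = 49.0% → Summit
Moderate: Summit 55/84 = 65.5%, Unity 563/922 = 61.1% → Summit
Overall: Summit 678/1474 = 46.0%, Unity 709/1255 = 56.5% → Unity
Summit wins each case group but Unity wins overall — the comparison reverses. Summit's patients skew toward critical, which has a lower base rate.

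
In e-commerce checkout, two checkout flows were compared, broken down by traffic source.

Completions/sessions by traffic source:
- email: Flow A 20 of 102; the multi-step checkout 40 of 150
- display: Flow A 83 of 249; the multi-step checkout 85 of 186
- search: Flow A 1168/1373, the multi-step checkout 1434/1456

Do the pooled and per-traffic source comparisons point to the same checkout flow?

Yes

Email: Flow A 20/102 = 19.6%, the multi-step checkout 40/150 = 26.7% → the multi-step checkout
Display: Flow A 83/249 = 33.3%, the multi-step checkout 85/186 = 45.7% → the multi-step checkout
Search: Flow A 1168/1373 = 85.1%, the multi-step checkout 1434/1456 = 98.5% → the multi-step checkout
Overall: Flow A 1271/1724 = 73.7%, the multi-step checkout 1559/1792 = 87.0% → the multi-step checkout
The multi-step checkout wins overall and in every traffic group — no reversal.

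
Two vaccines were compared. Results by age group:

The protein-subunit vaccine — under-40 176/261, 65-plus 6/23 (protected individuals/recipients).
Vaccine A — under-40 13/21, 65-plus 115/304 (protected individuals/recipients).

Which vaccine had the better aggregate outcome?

Under-40: the protein-subunit vaccine 176/261 = 67.4%, Vaccine A 13/21 = 61.9% → the protein-subunit vaccine
65-plus: the protein-subunit vaccine 6/23 = 26.1%, Vaccine A 115/304 = 37.8% → Vaccine A
Overall: the protein-subunit vaccine 182/284 = 64.1%, Vaccine A 128/325 = 39.4% → the protein-subunit vaccine
(Neither sweeps every age group, but the protein-subunit vaccine has the higher pooled rate.)

the protein-subunit vaccine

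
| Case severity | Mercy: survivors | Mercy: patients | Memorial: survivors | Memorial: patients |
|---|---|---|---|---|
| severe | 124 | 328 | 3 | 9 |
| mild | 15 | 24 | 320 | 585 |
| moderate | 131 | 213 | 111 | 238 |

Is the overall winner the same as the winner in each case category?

No

Severe: Mercy 124/328 = 37.8%, Memorial 3/9 = 33.3% → Mercy
Mild: Mercy 15/24 = 62.5%, Memorial 320/585 = 54.7% → Mercy
Moderate: Mercy 131/213 = 61.5%, Memorial 111/238 = 46.6% → Mercy
Overall: Mercy 270/565 = 47.8%, Memorial 434/832 = 52.2% → Memorial
Mercy wins each case group but Memorial wins overall — the comparison reverses. Mercy's patients skew toward severe, which has a lower base rate.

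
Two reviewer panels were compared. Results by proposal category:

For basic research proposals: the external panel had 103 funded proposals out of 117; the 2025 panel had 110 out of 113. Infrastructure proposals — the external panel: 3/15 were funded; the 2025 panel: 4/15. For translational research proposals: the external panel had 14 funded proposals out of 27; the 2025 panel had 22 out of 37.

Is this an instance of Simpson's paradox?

No

Basic research: the external panel 103/117 = 88.0%, the 2025 panel 110/113 = 97.3% → the 2025 panel
Infrastructure: the external panel 3/15 = 20.0%, the 2025 panel 4/15 = 26.7% → the 2025 panel
Translational research: the external panel 14/27 = 51.9%, the 2025 panel 22/37 = 59.5% → the 2025 panel
Overall: the external panel 120/159 = 75.5%, the 2025 panel 136/165 = 82.4% → the 2025 panel
The 2025 panel wins overall and in every proposal group — no reversal.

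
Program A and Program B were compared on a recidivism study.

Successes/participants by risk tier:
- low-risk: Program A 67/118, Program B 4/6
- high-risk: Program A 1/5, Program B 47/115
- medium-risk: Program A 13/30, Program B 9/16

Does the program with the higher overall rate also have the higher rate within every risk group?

Low-risk: Program A 67/118 = 56.8%, Program B 4/6 = 66.7% → Program B
High-risk: Program A 1/5 = 20.0%, Program B 47/115 = 40.9% → Program B
Medium-risk: Program A 13/30 = 43.3%, Program B 9/16 = 56.2% → Program B
Overall: Program A 81/153 = 52.9%, Program B 60/137 = 43.8% → Program A
Program B wins each risk group but Program A wins overall — the comparison reverses. Program B's participants skew toward high-risk, which has a lower base rate.

No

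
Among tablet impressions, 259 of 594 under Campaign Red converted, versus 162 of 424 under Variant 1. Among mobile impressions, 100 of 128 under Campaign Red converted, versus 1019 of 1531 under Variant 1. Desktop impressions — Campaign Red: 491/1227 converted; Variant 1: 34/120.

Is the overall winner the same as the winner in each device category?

Tablet: Campaign Red 259/594 = 43.6%, Variant 1 162/424 = 38.2% → Campaign Red
Mobile: Campaign Red 100/128 = 78.1%, Variant 1 1019/1531 = 66.6% → Campaign Red
Desktop: Campaign Red 491/1227 = 40.0%, Variant 1 34/120 = 28.3% → Campaign Red
Overall: Campaign Red 850/1949 = 43.6%, Variant 1 1215/2075 = 58.6% → Variant 1
Campaign Red wins each device group but Variant 1 wins overall — the comparison reverses. Campaign Red's impressions skew toward desktop, which has a lower base rate.

No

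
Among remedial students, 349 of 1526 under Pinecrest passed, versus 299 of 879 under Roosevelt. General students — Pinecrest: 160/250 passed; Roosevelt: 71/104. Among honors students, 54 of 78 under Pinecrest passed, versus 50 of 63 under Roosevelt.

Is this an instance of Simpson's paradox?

No

Remedial: Pinecrest 349/1526 = 22.9%, Roosevelt 299/879 = 34.0% → Roosevelt
General: Pinecrest 160/250 = 64.0%, Roosevelt 71/104 = 68.3% → Roosevelt
Honors: Pinecrest 54/78 = 69.2%, Roosevelt 50/63 = 79.4% → Roosevelt
Overall: Pinecrest 563/1854 = 30.4%, Roosevelt 420/1046 = 40.2% → Roosevelt
Roosevelt wins overall and in every student group — no reversal.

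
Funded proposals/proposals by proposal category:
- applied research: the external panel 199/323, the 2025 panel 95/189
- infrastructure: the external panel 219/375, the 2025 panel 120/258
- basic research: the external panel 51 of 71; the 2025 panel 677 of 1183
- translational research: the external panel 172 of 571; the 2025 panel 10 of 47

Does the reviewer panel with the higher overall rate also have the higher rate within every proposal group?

No

Applied research: the external panel 199/323 = 61.6%, the 2025 panel 95/189 = 50.3% → the external panel
Infrastructure: the external panel 219/375 = 58.4%, the 2025 panel 120/258 = 46.5% → the external panel
Basic research: the external panel 51/71 = 71.8%, the 2025 panel 677/1183 = 57.2% → the external panel
Translational research: the external panel 172/571 = 30.1%, the 2025 panel 10/47 = 21.3% → the external panel
Overall: the external panel 641/1340 = 47.8%, the 2025 panel 902/1677 = 53.8% → the 2025 panel
The external panel wins each proposal group but the 2025 panel wins overall — the comparison reverses. The external panel's proposals skew toward translational research, which has a lower base rate.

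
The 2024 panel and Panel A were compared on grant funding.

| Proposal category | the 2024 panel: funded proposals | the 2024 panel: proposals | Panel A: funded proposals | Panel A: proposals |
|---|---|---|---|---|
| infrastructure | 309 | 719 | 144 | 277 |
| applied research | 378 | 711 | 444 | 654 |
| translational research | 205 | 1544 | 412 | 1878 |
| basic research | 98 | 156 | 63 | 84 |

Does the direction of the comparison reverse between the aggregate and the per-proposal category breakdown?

No

Infrastructure: the 2024 panel 309/719 = 43.0%, Panel A 144/277 = 52.0% → Panel A
Applied research: the 2024 panel 378/711 = 53.2%, Panel A 444/654 = 67.9% → Panel A
Translational research: the 2024 panel 205/1544 = 13.3%, Panel A 412/1878 = 21.9% → Panel A
Basic research: the 2024 panel 98/156 = 62.8%, Panel A 63/84 = 75.0% → Panel A
Overall: the 2024 panel 990/3130 = 31.6%, Panel A 1063/2893 = 36.7% → Panel A
Panel A wins overall and in every proposal group — no reversal.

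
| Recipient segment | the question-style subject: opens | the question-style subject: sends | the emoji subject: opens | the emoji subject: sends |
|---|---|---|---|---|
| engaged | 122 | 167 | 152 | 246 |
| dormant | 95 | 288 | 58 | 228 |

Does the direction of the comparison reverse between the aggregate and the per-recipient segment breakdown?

No

Engaged: the question-style subject 122/167 = 73.1%, the emoji subject 152/246 = 61.8% → the question-style subject
Dormant: the question-style subject 95/288 = 33.0%, the emoji subject 58/228 = 25.4% → the question-style subject
Overall: the question-style subject 217/455 = 47.7%, the emoji subject 210/474 = 44.3% → the question-style subject
The question-style subject wins overall and in every recipient group — no reversal.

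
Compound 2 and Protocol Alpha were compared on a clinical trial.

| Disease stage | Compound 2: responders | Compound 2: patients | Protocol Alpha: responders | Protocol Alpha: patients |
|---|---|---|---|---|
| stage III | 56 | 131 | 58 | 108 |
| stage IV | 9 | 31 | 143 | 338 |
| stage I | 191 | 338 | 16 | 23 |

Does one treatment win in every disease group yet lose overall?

Stage III: Compound 2 56/131 = 42.7%, Protocol Alpha 58/108 = 53.7% → Protocol Alpha
Stage IV: Compound 2 9/31 = 29.0%, Protocol Alpha 143/338 = 42.3% → Protocol Alpha
Stage I: Compound 2 191/338 = 56.5%, Protocol Alpha 16/23 = 69.6% → Protocol Alpha
Overall: Compound 2 256/500 = 51.2%, Protocol Alpha 217/469 = 46.3% → Compound 2
Protocol Alpha wins each disease group but Compound 2 wins overall — the comparison reverses. Protocol Alpha's patients skew toward stage IV, which has a lower base rate.

Yes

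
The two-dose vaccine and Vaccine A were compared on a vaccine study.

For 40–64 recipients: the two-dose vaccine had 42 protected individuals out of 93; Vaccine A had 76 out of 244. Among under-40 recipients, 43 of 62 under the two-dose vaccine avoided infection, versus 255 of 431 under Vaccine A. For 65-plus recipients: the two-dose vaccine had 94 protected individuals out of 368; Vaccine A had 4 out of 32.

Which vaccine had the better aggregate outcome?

40–64: the two-dose vaccine 42/93 = 45.2%, Vaccine A 76/244 = 31.1% → the two-dose vaccine
Under-40: the two-dose vaccine 43/62 = 69.4%, Vaccine A 255/431 = 59.2% → the two-dose vaccine
65-plus: the two-dose vaccine 94/368 = 25.5%, Vaccine A 4/32 = 12.5% → the two-dose vaccine
Overall: the two-dose vaccine 179/523 = 34.2%, Vaccine A 335/707 = 47.4% → Vaccine A
(The two-dose vaccine wins every age group but Vaccine A wins overall — the two-dose vaccine's recipients skew toward the low-rate 65-plus group.)

Vaccine A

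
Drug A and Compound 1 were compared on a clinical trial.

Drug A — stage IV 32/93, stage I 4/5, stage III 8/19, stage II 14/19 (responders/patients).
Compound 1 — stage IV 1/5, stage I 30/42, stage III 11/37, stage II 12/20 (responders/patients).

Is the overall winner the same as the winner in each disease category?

Stage IV: Drug A 32/93 = 34.4%, Compound 1 1/5 = 20.0% → Drug A
Stage I: Drug A 4/5 = 80.0%, Compound 1 30/42 = 71.4% → Drug A
Stage III: Drug A 8/19 = 42.1%, Compound 1 11/37 = 29.7% → Drug A
Stage II: Drug A 14/19 = 73.7%, Compound 1 12/20 = 60.0% → Drug A
Overall: Drug A 58/136 = 42.6%, Compound 1 54/104 = 51.9% → Compound 1
Drug A wins each disease group but Compound 1 wins overall — the comparison reverses. Drug A's patients skew toward stage IV, which has a lower base rate.

No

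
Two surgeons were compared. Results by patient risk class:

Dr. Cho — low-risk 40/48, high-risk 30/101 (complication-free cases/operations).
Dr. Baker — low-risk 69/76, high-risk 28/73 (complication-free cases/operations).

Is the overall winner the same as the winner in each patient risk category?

Low-risk: Dr. Cho 40/48 = 83.3%, Dr. Baker 69/76 = 90.8% → Dr. Baker
High-risk: Dr. Cho 30/101 = 29.7%, Dr. Baker 28/73 = 38.4% → Dr. Baker
Overall: Dr. Cho 70/149 = 47.0%, Dr. Baker 97/149 = 65.1% → Dr. Baker
Dr. Baker wins overall and in every patient risk group — no reversal.

Yes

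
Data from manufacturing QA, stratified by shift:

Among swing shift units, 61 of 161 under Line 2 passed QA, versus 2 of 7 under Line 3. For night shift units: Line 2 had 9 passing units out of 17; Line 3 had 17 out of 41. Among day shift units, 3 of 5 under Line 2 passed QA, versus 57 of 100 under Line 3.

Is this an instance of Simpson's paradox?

Swing shift: Line 2 61/161 = 37.9%, Line 3 2/7 = 28.6% → Line 2
Night shift: Line 2 9/17 = 52.9%, Line 3 17/41 = 41.5% → Line 2
Day shift: Line 2 3/5 = 60.0%, Line 3 57/100 = 57.0% → Line 2
Overall: Line 2 73/183 = 39.9%, Line 3 76/148 = 51.4% → Line 3
Line 2 wins each shift group but Line 3 wins overall — the comparison reverses. Line 2's units skew toward swing shift, which has a lower base rate.

Yes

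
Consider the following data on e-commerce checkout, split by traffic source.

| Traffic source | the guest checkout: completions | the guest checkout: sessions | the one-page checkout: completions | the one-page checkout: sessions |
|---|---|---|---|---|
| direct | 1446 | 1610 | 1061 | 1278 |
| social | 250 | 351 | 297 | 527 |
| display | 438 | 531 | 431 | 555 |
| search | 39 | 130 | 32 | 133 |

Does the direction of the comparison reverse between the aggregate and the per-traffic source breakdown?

No

Direct: the guest checkout 1446/1610 = 89.8%, the one-page checkout 1061/1278 = 83.0% → the guest checkout
Social: the guest checkout 250/351 = 71.2%, the one-page checkout 297/527 = 56.4% → the guest checkout
Display: the guest checkout 438/531 = 82.5%, the one-page checkout 431/555 = 77.7% → the guest checkout
Search: the guest checkout 39/130 = 30.0%, the one-page checkout 32/133 = 24.1% → the guest checkout
Overall: the guest checkout 2173/2622 = 82.9%, the one-page checkout 1821/2493 = 73.0% → the guest checkout
The guest checkout wins overall and in every traffic group — no reversal.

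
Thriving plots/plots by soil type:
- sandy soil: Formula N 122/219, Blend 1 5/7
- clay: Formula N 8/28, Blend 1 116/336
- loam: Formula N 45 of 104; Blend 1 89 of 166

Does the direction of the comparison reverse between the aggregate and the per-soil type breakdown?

Yes

Sandy soil: Formula N 122/219 = 55.7%, Blend 1 5/7 = 71.4% → Blend 1
Clay: Formula N 8/28 = 28.6%, Blend 1 116/336 = 34.5% → Blend 1
Loam: Formula N 45/104 = 43.3%, Blend 1 89/166 = 53.6% → Blend 1
Overall: Formula N 175/351 = 49.9%, Blend 1 210/509 = 41.3% → Formula N
Blend 1 wins each soil group but Formula N wins overall — the comparison reverses. Blend 1's plots skew toward clay, which has a lower base rate.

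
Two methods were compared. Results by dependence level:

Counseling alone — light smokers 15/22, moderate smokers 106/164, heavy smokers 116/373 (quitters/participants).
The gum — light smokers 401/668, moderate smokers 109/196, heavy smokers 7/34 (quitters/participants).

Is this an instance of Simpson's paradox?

Yes

Light smokers: counseling alone 15/22 = 68.2%, the gum 401/668 = 60.0% → counseling alone
Moderate smokers: counseling alone 106/164 = 64.6%, the gum 109/196 = 55.6% → counseling alone
Heavy smokers: counseling alone 116/373 = 31.1%, the gum 7/34 = 20.6% → counseling alone
Overall: counseling alone 237/559 = 42.4%, the gum 517/898 = 57.6% → the gum
Counseling alone wins each dependence group but the gum wins overall — the comparison reverses. Counseling alone's participants skew toward heavy smokers, which has a lower base rate.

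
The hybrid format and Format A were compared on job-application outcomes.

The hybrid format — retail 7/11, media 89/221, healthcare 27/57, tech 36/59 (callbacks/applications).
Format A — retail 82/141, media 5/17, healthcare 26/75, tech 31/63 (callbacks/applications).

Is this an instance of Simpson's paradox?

Yes

Retail: the hybrid format 7/11 = 63.6%, Format A 82/141 = 58.2% → the hybrid format
Media: the hybrid format 89/221 = 40.3%, Format A 5/17 = 29.4% → the hybrid format
Healthcare: the hybrid format 27/57 = 47.4%, Format A 26/75 = 34.7% → the hybrid format
Tech: the hybrid format 36/59 = 61.0%, Format A 31/63 = 49.2% → the hybrid format
Overall: the hybrid format 159/348 = 45.7%, Format A 144/296 = 48.6% → Format A
The hybrid format wins each industry group but Format A wins overall — the comparison reverses. The hybrid format's applications skew toward media, which has a lower base rate.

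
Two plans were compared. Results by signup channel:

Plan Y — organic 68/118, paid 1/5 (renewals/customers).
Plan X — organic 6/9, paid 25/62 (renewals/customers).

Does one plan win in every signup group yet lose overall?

Organic: Plan Y 68/118 = 57.6%, Plan X 6/9 = 66.7% → Plan X
Paid: Plan Y 1/5 = 20.0%, Plan X 25/62 = 40.3% → Plan X
Overall: Plan Y 69/123 = 56.1%, Plan X 31/71 = 43.7% → Plan Y
Plan X wins each signup group but Plan Y wins overall — the comparison reverses. Plan X's customers skew toward paid, which has a lower base rate.

Yes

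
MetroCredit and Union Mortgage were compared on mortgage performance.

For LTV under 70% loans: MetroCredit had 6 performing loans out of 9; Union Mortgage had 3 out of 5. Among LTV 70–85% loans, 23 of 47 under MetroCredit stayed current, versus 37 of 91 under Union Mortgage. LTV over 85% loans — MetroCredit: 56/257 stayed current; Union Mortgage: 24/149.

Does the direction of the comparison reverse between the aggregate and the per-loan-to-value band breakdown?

LTV under 70%: MetroCredit 6/9 = 66.7%, Union Mortgage 3/5 = 60.0% → MetroCredit
LTV 70–85%: MetroCredit 23/47 = 48.9%, Union Mortgage 37/91 = 40.7% → MetroCredit
LTV over 85%: MetroCredit 56/257 = 21.8%, Union Mortgage 24/149 = 16.1% → MetroCredit
Overall: MetroCredit 85/313 = 27.2%, Union Mortgage 64/245 = 26.1% → MetroCredit
MetroCredit wins overall and in every loan-to-value group — no reversal.

No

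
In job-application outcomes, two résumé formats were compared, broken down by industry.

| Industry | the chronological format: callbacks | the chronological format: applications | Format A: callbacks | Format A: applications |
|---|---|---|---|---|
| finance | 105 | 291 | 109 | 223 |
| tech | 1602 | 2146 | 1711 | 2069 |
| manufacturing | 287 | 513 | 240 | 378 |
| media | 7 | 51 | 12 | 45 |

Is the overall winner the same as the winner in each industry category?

Yes

Finance: the chronological format 105/291 = 36.1%, Format A 109/223 = 48.9% → Format A
Tech: the chronological format 1602/2146 = 74.7%, Format A 1711/2069 = 82.7% → Format A
Manufacturing: the chronological format 287/513 = 55.9%, Format A 240/378 = 63.5% → Format A
Media: the chronological format 7/51 = 13.7%, Format A 12/45 = 26.7% → Format A
Overall: the chronological format 2001/3001 = 66.7%, Format A 2072/2715 = 76.3% → Format A
Format A wins overall and in every industry group — no reversal.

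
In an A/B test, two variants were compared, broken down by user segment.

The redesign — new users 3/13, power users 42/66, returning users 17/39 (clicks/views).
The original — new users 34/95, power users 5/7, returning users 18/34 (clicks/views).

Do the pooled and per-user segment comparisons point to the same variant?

No

New users: the redesign 3/13 = 23.1%, the original 34/95 = 35.8% → the original
Power users: the redesign 42/66 = 63.6%, the original 5/7 = 71.4% → the original
Returning users: the redesign 17/39 = 43.6%, the original 18/34 = 52.9% → the original
Overall: the redesign 62/118 = 52.5%, the original 57/136 = 41.9% → the redesign
The original wins each user group but the redesign wins overall — the comparison reverses. The original's views skew toward new users, which has a lower base rate.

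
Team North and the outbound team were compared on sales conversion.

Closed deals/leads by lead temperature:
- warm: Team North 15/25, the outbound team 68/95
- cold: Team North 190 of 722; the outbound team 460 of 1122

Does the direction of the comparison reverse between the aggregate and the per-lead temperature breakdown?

Warm: Team North 15/25 = 60.0%, the outbound team 68/95 = 71.6% → the outbound team
Cold: Team North 190/722 = 26.3%, the outbound team 460/1122 = 41.0% → the outbound team
Overall: Team North 205/747 = 27.4%, the outbound team 528/1217 = 43.4% → the outbound team
The outbound team wins overall and in every lead group — no reversal.

No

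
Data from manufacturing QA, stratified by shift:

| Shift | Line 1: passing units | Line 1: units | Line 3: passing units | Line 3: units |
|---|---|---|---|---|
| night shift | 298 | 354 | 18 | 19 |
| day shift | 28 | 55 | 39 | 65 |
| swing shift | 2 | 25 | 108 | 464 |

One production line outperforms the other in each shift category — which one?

Line 3

Night shift: Line 1 298/354 = 84.2%, Line 3 18/19 = 94.7% → Line 3
Day shift: Line 1 28/55 = 50.9%, Line 3 39/65 = 60.0% → Line 3
Swing shift: Line 1 2/25 = 8.0%, Line 3 108/464 = 23.3% → Line 3
Line 3 has the higher rate in all 3 groups.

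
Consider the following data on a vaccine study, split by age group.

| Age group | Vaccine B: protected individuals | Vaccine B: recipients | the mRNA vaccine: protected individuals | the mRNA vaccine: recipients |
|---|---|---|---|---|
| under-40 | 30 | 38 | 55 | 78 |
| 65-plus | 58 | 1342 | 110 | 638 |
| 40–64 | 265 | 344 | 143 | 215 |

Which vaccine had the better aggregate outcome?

Under-40: Vaccine B 30/38 = 78.9%, the mRNA vaccine 55/78 = 70.5% → Vaccine B
65-plus: Vaccine B 58/1342 = 4.3%, the mRNA vaccine 110/638 = 17.2% → the mRNA vaccine
40–64: Vaccine B 265/344 = 77.0%, the mRNA vaccine 143/215 = 66.5% → Vaccine B
Overall: Vaccine B 353/1724 = 20.5%, the mRNA vaccine 308/931 = 33.1% → the mRNA vaccine
(Neither sweeps every age group, but the mRNA vaccine has the higher pooled rate.)

the mRNA vaccine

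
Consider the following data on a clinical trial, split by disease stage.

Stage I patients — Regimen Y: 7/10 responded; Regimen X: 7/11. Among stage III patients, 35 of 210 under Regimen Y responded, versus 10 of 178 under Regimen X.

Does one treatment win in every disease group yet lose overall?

Stage I: Regimen Y 7/10 = 70.0%, Regimen X 7/11 = 63.6% → Regimen Y
Stage III: Regimen Y 35/210 = 16.7%, Regimen X 10/178 = 5.6% → Regimen Y
Overall: Regimen Y 42/220 = 19.1%, Regimen X 17/189 = 9.0% → Regimen Y
Regimen Y wins overall and in every disease group — no reversal.

No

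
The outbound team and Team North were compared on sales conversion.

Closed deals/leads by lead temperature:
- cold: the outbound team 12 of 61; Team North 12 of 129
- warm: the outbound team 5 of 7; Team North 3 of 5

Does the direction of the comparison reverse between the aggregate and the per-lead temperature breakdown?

Cold: the outbound team 12/61 = 19.7%, Team North 12/129 = 9.3% → the outbound team
Warm: the outbound team 5/7 = 71.4%, Team North 3/5 = 60.0% → the outbound team
Overall: the outbound team 17/68 = 25.0%, Team North 15/134 = 11.2% → the outbound team
The outbound team wins overall and in every lead group — no reversal.

No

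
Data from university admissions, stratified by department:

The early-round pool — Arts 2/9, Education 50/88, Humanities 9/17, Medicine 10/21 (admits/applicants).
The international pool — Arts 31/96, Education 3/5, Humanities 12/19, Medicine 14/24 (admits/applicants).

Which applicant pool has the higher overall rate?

Arts: the early-round pool 2/9 = 22.2%, the international pool 31/96 = 32.3% → the international pool
Education: the early-round pool 50/88 = 56.8%, the international pool 3/5 = 60.0% → the international pool
Humanities: the early-round pool 9/17 = 52.9%, the international pool 12/19 = 63.2% → the international pool
Medicine: the early-round pool 10/21 = 47.6%, the international pool 14/24 = 58.3% → the international pool
Overall: the early-round pool 71/135 = 52.6%, the international pool 60/144 = 41.7% → the early-round pool
(The international pool wins every department group but the early-round pool wins overall — the international pool's applicants skew toward the low-rate Arts group.)

the early-round pool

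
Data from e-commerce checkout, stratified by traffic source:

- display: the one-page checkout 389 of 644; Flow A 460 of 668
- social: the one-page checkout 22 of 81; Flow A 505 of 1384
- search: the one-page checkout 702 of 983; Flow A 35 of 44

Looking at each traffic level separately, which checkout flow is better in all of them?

Display: the one-page checkout 389/644 = 60.4%, Flow A 460/668 = 68.9% → Flow A
Social: the one-page checkout 22/81 = 27.2%, Flow A 505/1384 = 36.5% → Flow A
Search: the one-page checkout 702/983 = 71.4%, Flow A 35/44 = 79.5% → Flow A
Flow A has the higher rate in all 3 groups.

Flow A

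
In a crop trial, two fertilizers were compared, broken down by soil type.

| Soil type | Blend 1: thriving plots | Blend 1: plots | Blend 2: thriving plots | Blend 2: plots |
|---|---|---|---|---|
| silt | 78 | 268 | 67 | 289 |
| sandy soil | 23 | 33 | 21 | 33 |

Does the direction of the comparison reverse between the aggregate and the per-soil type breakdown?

No

Silt: Blend 1 78/268 = 29.1%, Blend 2 67/289 = 23.2% → Blend 1
Sandy soil: Blend 1 23/33 = 69.7%, Blend 2 21/33 = 63.6% → Blend 1
Overall: Blend 1 101/301 = 33.6%, Blend 2 88/322 = 27.3% → Blend 1
Blend 1 wins overall and in every soil group — no reversal.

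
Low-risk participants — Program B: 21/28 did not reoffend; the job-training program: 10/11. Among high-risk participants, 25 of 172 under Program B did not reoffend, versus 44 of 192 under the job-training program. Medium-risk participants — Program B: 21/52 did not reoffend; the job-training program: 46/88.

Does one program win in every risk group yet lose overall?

No

Low-risk: Program B 21/28 = 75.0%, the job-training program 10/11 = 90.9% → the job-training program
High-risk: Program B 25/172 = 14.5%, the job-training program 44/192 = 22.9% → the job-training program
Medium-risk: Program B 21/52 = 40.4%, the job-training program 46/88 = 52.3% → the job-training program
Overall: Program B 67/252 = 26.6%, the job-training program 100/291 = 34.4% → the job-training program
The job-training program wins overall and in every risk group — no reversal.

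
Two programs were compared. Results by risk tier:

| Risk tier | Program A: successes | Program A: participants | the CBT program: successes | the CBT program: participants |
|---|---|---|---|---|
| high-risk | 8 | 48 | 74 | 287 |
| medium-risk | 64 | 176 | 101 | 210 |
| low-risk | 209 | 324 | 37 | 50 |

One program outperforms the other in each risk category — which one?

High-risk: Program A 8/48 = 16.7%, the CBT program 74/287 = 25.8% → the CBT program
Medium-risk: Program A 64/176 = 36.4%, the CBT program 101/210 = 48.1% → the CBT program
Low-risk: Program A 209/324 = 64.5%, the CBT program 37/50 = 74.0% → the CBT program
The CBT program has the higher rate in all 3 groups.

the CBT program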